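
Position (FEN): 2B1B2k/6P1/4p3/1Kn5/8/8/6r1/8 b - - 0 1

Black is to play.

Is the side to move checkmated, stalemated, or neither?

Black to move; black king on h8.
In check: yes, from the white pawn on g7.
Legal moves for Black: Kg8, Kh7, Kxg7, Rxg7.
Black is in check but has 4 legal moves → neither.

neither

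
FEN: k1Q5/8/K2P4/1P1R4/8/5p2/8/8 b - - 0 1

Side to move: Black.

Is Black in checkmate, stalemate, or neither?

checkmate

Black to move; black king on a8.
In check: yes, from the white queen on c8.
King squares — a7: attacked by Ka6; b7: attacked by Ka6; b8: attacked by Qc8.
Legal moves for Black: none.
In check with no legal moves → checkmate.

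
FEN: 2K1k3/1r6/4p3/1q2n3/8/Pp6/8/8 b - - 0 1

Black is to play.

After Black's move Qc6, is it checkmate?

yes

After Qc6: white king on c8; in check: yes, from the black queen on c6.
King squares — b7: attacked by Qc6; c7: attacked by Qc6; d7: attacked by Ne5; b8: attacked by Rb7; d8: attacked by Ke8.
White has no legal moves → checkmate.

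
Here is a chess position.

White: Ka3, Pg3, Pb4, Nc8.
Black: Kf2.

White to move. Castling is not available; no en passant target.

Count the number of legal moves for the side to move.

White to move; king on a3.
In check: no.
Legal moves: Ne7, Na7, Nd6, Nb6, Ka4, Kb3, Kb2, Ka2, b5, g4.
Count: 10.

10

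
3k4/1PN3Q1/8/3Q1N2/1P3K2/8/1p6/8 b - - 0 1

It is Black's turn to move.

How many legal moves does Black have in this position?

0

Black to move; king on d8.
In check: yes, from the white queen on d5.
Legal moves: none.
Count: 0.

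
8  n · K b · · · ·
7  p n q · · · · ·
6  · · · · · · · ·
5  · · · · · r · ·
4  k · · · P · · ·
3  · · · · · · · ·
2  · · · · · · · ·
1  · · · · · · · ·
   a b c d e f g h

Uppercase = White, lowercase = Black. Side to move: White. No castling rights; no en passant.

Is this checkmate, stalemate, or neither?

White to move; white king on c8.
In check: yes, from the black queen on c7.
King squares — b7: attacked by Qc7; c7: attacked by Na8; d7: attacked by Qc7; b8: attacked by Qc7; d8: attacked by Nb7.
Legal moves for White: none.
In check with no legal moves → checkmate.

checkmate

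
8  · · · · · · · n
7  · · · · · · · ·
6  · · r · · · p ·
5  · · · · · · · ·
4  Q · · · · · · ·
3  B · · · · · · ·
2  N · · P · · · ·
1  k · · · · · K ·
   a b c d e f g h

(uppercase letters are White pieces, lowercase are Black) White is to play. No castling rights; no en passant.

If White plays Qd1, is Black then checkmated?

no

After Qd1: black king on a1; in check: yes, from the white queen on d1.
Black has 2 legal replies: Kxa2, Rc1.
In check but a legal move exists → not checkmate.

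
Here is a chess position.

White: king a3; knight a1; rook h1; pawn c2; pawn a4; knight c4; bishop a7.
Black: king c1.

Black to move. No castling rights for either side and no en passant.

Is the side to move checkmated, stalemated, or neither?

Black to move; black king on c1.
In check: yes, from the white rook on h1.
King squares — b1: attacked by Rh1; d1: attacked by Rh1; b2: attacked by Ka3; c2: attacked by Na1; d2: attacked by Nc4.
Legal moves for Black: none.
In check with no legal moves → checkmate.

checkmate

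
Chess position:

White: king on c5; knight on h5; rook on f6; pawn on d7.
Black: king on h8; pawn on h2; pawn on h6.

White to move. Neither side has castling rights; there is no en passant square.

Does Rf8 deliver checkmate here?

After Rf8: black king on h8; in check: yes, from the white rook on f8.
Black has 1 legal reply: Kh7.
In check but a legal move exists → not checkmate.

no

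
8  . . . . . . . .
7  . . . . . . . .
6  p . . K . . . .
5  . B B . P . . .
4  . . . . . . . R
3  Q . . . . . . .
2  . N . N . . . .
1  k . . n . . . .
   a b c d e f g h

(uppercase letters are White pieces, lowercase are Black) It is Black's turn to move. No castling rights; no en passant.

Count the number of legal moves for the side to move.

Black to move; king on a1.
In check: yes, from the white queen on a3.
Legal moves: none.
Count: 0.

0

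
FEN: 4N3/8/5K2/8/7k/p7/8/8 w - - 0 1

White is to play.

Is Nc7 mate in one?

After Nc7: black king on h4; in check: no.
Black is not in check, so this cannot be checkmate.

no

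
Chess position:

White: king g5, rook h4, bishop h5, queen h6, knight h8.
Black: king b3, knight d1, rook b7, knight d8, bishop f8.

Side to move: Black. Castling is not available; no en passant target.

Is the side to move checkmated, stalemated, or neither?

neither

Black to move; black king on b3.
In check: no.
Legal moves for Black include: Bg7, Be7+, Bxh6+, Bd6, Bc5, Bb4, Ba3, Nf7+, Ne6+, Nc6, Rb8, Rh7, Rg7+, Rf7, Re7, Rd7, Rc7, Ra7, ... (list truncated; more exist).
Black has legal moves and is not in check → neither.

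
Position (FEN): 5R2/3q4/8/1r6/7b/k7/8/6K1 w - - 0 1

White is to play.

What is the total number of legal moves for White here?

18

White to move; king on g1.
In check: no.
Legal moves: Rh8, Rg8, Re8, Rd8, Rc8, Rb8, Ra8+, Rf7, Rf6, Rf5, Rf4, Rf3+, Rf2, Rf1, Kh2, Kg2, Kh1, Kf1.
Count: 18.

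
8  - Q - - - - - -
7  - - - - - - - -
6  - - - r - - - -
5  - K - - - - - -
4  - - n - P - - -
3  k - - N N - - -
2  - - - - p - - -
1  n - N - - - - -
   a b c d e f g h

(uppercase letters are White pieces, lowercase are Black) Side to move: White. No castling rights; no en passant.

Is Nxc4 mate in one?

yes

After Nxc4: black king on a3; in check: yes, from the white knight on c4.
King squares — a2: attacked by Nc1; b2: attacked by Nd3; b3: attacked by Nc1; a4: attacked by Kb5; b4: attacked by Nd3.
Black has no legal moves → checkmate.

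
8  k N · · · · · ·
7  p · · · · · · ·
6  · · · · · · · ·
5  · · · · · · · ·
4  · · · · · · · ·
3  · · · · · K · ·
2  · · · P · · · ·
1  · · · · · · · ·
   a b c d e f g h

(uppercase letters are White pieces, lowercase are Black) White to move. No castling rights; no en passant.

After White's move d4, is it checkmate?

After d4: black king on a8; in check: no.
Black is not in check, so this cannot be checkmate.

no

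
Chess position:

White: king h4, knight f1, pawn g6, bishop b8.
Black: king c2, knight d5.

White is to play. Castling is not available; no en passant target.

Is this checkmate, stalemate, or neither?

White to move; white king on h4.
In check: no.
Legal moves for White: Bc7, Ba7, Bd6, Be5, Bf4, Bg3, Bh2, Kh5, Kg5, Kg4, Kh3, Kg3, Ng3, Ne3+, Nh2, Nd2, g7.
White has 17 legal moves and is not in check → neither.

neither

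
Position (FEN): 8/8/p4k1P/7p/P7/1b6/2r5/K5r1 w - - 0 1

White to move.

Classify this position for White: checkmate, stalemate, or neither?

checkmate

White to move; white king on a1.
In check: yes, from the black rook on g1.
King squares — b1: attacked by Rg1; a2: attacked by Rc2; b2: attacked by Rc2.
Legal moves for White: none.
In check with no legal moves → checkmate.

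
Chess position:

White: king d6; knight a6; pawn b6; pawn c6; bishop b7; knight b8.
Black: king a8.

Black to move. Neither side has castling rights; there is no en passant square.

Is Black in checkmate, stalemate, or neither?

checkmate

Black to move; black king on a8.
In check: yes, from the white bishop on b7.
King squares — a7: attacked by Pb6; b7: attacked by Pc6; b8: attacked by Na6.
Legal moves for Black: none.
In check with no legal moves → checkmate.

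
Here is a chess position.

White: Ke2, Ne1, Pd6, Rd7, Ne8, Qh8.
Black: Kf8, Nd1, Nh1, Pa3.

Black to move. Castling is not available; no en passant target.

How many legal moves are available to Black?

0

Black to move; king on f8.
In check: yes, from the white queen on h8.
Legal moves: none.
Count: 0.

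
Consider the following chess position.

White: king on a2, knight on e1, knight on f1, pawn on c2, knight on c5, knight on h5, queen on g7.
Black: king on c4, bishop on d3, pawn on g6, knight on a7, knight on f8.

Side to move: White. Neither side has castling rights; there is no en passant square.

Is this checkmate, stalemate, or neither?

White to move; white king on a2.
In check: no.
Legal moves for White include: Qh8, Qg8+, Qxf8, Qh7, Qf7+, Qe7, Qd7, Qc7, Qb7, Qxa7, Qh6, Qxg6, Qf6, Qe5, Qd4+, Qc3+, Qb2, Qa1, ... (list truncated; more exist).
White has legal moves and is not in check → neither.

neither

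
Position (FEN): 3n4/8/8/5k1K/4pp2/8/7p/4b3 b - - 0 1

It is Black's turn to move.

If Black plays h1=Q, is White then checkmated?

After h1=Q: white king on h5; in check: yes, from the black queen on h1.
King squares — g4: attacked by Kf5; h4: attacked by Be1; g5: attacked by Kf5; g6: attacked by Kf5; h6: attacked by Qh1.
White has no legal moves → checkmate.

yes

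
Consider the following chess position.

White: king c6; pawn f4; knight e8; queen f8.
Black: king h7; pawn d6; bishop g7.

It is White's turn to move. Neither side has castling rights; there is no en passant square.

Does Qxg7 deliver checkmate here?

yes

After Qxg7: black king on h7; in check: yes, from the white queen on g7.
King squares — g6: attacked by Qg7; h6: attacked by Qg7; g7: attacked by Ne8; g8: attacked by Qg7; h8: attacked by Qg7.
Black has no legal moves → checkmate.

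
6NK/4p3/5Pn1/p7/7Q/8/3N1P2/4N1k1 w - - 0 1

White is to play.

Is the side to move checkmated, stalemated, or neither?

White to move; white king on h8.
In check: yes, from the black knight on g6.
Legal moves for White: Kh7, Kg7.
White is in check but has 2 legal moves → neither.

neither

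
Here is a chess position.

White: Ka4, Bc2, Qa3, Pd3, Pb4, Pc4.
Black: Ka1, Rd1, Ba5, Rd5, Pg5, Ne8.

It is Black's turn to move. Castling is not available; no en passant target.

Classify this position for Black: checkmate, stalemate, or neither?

checkmate

Black to move; black king on a1.
In check: yes, from the white queen on a3.
King squares — b1: attacked by Bc2; a2: attacked by Qa3; b2: attacked by Qa3.
Legal moves for Black: none.
In check with no legal moves → checkmate.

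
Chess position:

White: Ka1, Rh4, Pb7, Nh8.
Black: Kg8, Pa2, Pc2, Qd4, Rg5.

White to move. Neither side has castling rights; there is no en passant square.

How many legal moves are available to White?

White to move; king on a1.
In check: yes, from the black queen on d4.
Legal moves: Kxa2, Rxd4.
Count: 2.

2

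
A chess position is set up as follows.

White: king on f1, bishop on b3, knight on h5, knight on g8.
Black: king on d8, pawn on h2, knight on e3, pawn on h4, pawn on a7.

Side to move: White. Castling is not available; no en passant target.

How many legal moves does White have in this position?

White to move; king on f1.
In check: yes, from the black knight on e3.
Legal moves: Kf2, Ke2, Ke1.
Count: 3.

3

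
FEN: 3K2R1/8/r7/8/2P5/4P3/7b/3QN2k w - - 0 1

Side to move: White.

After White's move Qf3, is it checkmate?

After Qf3: black king on h1; in check: yes, from the white queen on f3.
King squares — g1: attacked by Rg8; g2: attacked by Ne1; h2: own bishop.
Black has no legal moves → checkmate.

yes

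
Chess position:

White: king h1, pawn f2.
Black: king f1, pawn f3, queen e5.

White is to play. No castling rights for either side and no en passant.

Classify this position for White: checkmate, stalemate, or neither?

stalemate

White to move; white king on h1.
In check: no.
King squares — g1: attacked by Kf1; g2: attacked by Kf1; h2: attacked by Qe5.
Legal moves for White: none.
Not in check and no legal moves → stalemate.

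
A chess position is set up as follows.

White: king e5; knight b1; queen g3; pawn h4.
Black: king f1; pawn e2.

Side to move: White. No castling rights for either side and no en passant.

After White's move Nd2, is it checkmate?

yes

After Nd2: black king on f1; in check: yes, from the white knight on d2.
King squares — e1: attacked by Qg3; g1: attacked by Qg3; e2: own pawn; f2: attacked by Qg3; g2: attacked by Qg3.
Black has no legal moves → checkmate.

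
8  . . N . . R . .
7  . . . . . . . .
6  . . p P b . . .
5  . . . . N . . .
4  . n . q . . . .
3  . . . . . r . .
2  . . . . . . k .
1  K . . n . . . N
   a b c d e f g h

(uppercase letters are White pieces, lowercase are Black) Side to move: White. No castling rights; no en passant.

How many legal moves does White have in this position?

White to move; king on a1.
In check: yes, from the black queen on d4.
Legal moves: Kb1.
Count: 1.

1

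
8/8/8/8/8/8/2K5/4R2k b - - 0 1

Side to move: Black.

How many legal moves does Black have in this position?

2

Black to move; king on h1.
In check: yes, from the white rook on e1.
Legal moves: Kh2, Kg2.
Count: 2.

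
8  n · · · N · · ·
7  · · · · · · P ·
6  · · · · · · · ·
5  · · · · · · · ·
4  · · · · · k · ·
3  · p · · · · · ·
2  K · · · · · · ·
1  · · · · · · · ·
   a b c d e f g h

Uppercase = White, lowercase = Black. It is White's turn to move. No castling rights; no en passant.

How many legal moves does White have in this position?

White to move; king on a2.
In check: yes, from the black pawn on b3.
Legal moves: Kxb3, Ka3, Kb2, Kb1, Ka1.
Count: 5.

5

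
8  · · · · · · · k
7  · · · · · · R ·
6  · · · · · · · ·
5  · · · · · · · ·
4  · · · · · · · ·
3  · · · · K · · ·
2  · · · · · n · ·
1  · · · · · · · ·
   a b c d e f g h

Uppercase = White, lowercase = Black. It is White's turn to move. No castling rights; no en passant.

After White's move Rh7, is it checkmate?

After Rh7: black king on h8; in check: yes, from the white rook on h7.
Black has 2 legal replies: Kg8, Kxh7.
In check but a legal move exists → not checkmate.

no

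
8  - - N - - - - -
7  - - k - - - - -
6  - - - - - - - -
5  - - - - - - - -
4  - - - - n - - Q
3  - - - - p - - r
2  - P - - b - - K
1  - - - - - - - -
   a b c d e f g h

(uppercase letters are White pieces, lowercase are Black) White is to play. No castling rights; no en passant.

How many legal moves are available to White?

4

White to move; king on h2.
In check: yes, from the black rook on h3.
Legal moves: Kxh3, Kg2, Kg1, Qxh3.
Count: 4.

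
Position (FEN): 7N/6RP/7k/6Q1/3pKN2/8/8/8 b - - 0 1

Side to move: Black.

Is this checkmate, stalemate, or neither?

checkmate

Black to move; black king on h6.
In check: yes, from the white queen on g5.
King squares — g5: attacked by Rg7; h5: attacked by Nf4; g6: attacked by Nf4; g7: attacked by Qg5; h7: attacked by Rg7.
Legal moves for Black: none.
In check with no legal moves → checkmate.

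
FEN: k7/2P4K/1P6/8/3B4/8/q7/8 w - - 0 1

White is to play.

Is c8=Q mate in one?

yes

After c8=Q: black king on a8; in check: yes, from the white queen on c8.
King squares — a7: attacked by Pb6; b7: attacked by Qc8; b8: attacked by Qc8.
Black has no legal moves → checkmate.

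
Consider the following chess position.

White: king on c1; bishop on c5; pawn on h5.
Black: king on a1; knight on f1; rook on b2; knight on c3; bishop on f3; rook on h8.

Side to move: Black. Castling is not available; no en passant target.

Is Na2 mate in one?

yes

After Na2: white king on c1; in check: yes, from the black knight on a2.
King squares — b1: attacked by Ka1; d1: attacked by Bf3; b2: attacked by Ka1; c2: attacked by Rb2; d2: attacked by Nf1.
White has no legal moves → checkmate.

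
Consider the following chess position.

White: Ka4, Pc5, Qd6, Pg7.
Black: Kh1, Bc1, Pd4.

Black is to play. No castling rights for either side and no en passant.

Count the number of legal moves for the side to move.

Black to move; king on h1.
In check: no.
Legal moves: Kg2, Kg1, Bh6, Bg5, Bf4, Be3, Ba3, Bd2, Bb2, d3.
Count: 10.

10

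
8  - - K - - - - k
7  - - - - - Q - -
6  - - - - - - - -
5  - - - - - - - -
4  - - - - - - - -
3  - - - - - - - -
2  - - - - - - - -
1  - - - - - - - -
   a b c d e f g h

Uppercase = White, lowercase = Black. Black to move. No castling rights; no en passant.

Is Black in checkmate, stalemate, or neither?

stalemate

Black to move; black king on h8.
In check: no.
King squares — g7: attacked by Qf7; h7: attacked by Qf7; g8: attacked by Qf7.
Legal moves for Black: none.
Not in check and no legal moves → stalemate.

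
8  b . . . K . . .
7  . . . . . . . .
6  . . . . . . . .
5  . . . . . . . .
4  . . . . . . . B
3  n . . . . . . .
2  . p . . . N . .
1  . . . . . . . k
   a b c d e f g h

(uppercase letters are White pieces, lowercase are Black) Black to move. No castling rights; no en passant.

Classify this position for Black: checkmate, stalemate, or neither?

Black to move; black king on h1.
In check: yes, from the white knight on f2.
Legal moves for Black: Kh2, Kg2, Kg1.
Black is in check but has 3 legal moves → neither.

neither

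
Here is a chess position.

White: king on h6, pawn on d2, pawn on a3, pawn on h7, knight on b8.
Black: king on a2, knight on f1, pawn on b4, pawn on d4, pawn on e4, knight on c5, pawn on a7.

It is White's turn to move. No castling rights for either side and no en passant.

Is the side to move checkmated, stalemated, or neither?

White to move; white king on h6.
In check: no.
Legal moves for White: Nd7, Nc6, Na6, Kg7, Kg6, Kh5, Kg5, axb4, h8=Q, h8=R, h8=B, h8=N, a4, d3.
White has 14 legal moves and is not in check → neither.

neither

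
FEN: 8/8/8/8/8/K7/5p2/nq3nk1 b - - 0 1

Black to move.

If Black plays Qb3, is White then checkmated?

After Qb3: white king on a3; in check: yes, from the black queen on b3.
King squares — a2: attacked by Qb3; b2: attacked by Qb3; b3: attacked by Na1; a4: attacked by Qb3; b4: attacked by Qb3.
White has no legal moves → checkmate.

yes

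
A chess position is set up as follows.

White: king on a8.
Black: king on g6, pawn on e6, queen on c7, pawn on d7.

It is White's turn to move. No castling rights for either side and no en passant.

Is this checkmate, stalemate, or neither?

White to move; white king on a8.
In check: no.
King squares — a7: attacked by Qc7; b7: attacked by Qc7; b8: attacked by Qc7.
Legal moves for White: none.
Not in check and no legal moves → stalemate.

stalemate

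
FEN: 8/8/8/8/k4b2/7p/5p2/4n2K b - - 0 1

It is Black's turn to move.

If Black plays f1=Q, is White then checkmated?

yes

After f1=Q: white king on h1; in check: yes, from the black queen on f1.
King squares — g1: attacked by Qf1; g2: attacked by Ne1; h2: attacked by Bf4.
White has no legal moves → checkmate.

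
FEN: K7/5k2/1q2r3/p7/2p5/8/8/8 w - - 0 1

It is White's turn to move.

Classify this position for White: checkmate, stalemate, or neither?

White to move; white king on a8.
In check: no.
King squares — a7: attacked by Qb6; b7: attacked by Qb6; b8: attacked by Qb6.
Legal moves for White: none.
Not in check and no legal moves → stalemate.

stalemate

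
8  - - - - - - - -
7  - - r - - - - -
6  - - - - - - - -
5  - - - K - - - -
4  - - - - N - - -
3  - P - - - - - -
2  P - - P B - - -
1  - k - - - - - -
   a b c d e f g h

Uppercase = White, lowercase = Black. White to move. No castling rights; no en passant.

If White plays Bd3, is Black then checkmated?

After Bd3: black king on b1; in check: yes, from the white bishop on d3.
Black has 5 legal replies: Kb2, Kxa2, Kc1, Ka1, Rc2.
In check but a legal move exists → not checkmate.

no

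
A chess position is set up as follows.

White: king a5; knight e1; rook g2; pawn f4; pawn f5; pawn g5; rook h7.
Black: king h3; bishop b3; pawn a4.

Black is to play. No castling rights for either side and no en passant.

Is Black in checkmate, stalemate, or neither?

Black to move; black king on h3.
In check: yes, from the white rook on h7.
King squares — g2: attacked by Ne1; h2: attacked by Rg2; g3: attacked by Rg2; g4: attacked by Rg2; h4: attacked by Rh7.
Legal moves for Black: none.
In check with no legal moves → checkmate.

checkmate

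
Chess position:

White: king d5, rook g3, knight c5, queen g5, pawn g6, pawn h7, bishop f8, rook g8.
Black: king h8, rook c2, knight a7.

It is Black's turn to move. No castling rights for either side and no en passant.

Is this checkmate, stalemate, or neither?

Black to move; black king on h8.
In check: yes, from the white rook on g8.
King squares — g7: attacked by Bf8; h7: attacked by Pg6; g8: attacked by Ph7.
Legal moves for Black: none.
In check with no legal moves → checkmate.

checkmate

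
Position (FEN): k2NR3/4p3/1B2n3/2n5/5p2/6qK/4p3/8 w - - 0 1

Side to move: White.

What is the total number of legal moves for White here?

0

White to move; king on h3.
In check: yes, from the black queen on g3.
Legal moves: none.
Count: 0.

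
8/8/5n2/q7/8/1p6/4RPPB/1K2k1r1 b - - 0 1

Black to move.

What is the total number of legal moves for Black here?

3

Black to move; king on e1.
In check: yes, from the white rook on e2.
Legal moves: Kxe2+, Kf1, Kd1.
Count: 3.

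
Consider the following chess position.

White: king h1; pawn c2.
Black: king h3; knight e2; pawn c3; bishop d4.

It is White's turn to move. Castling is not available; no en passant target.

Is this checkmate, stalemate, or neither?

stalemate

White to move; white king on h1.
In check: no.
King squares — g1: attacked by Ne2; g2: attacked by Kh3; h2: attacked by Kh3.
Legal moves for White: none.
Not in check and no legal moves → stalemate.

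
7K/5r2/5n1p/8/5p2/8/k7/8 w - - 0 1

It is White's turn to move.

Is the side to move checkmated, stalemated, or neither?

stalemate

White to move; white king on h8.
In check: no.
King squares — g7: attacked by Rf7; h7: attacked by Nf6; g8: attacked by Nf6.
Legal moves for White: none.
Not in check and no legal moves → stalemate.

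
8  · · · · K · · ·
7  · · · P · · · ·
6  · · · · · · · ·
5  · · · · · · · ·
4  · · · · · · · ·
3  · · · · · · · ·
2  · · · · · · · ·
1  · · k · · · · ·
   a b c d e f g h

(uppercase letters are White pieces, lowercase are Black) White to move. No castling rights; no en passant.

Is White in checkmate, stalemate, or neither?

White to move; white king on e8.
In check: no.
Legal moves for White: Kf8, Kd8, Kf7, Ke7, d8=Q, d8=R, d8=B, d8=N.
White has 8 legal moves and is not in check → neither.

neither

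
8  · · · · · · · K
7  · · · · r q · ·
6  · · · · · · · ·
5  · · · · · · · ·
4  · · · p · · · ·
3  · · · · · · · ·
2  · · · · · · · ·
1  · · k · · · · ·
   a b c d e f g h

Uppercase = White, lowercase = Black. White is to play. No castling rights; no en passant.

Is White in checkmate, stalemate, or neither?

stalemate

White to move; white king on h8.
In check: no.
King squares — g7: attacked by Qf7; h7: attacked by Qf7; g8: attacked by Qf7.
Legal moves for White: none.
Not in check and no legal moves → stalemate.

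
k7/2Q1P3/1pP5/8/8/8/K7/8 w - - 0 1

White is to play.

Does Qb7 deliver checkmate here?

yes

After Qb7: black king on a8; in check: yes, from the white queen on b7.
King squares — a7: attacked by Qb7; b7: attacked by Pc6; b8: attacked by Qb7.
Black has no legal moves → checkmate.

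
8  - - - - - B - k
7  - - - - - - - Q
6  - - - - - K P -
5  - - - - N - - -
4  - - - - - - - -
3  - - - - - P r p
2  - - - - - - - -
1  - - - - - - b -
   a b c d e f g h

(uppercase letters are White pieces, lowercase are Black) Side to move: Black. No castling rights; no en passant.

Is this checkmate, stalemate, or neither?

checkmate

Black to move; black king on h8.
In check: yes, from the white queen on h7.
King squares — g7: attacked by Kf6; h7: attacked by Pg6; g8: attacked by Qh7.
Legal moves for Black: none.
In check with no legal moves → checkmate.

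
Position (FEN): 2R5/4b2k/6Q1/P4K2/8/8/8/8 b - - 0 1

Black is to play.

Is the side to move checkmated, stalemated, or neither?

Black to move; black king on h7.
In check: yes, from the white queen on g6.
King squares — g6: attacked by Kf5; h6: attacked by Qg6; g7: attacked by Qg6; g8: attacked by Qg6; h8: attacked by Rc8.
Legal moves for Black: none.
In check with no legal moves → checkmate.

checkmate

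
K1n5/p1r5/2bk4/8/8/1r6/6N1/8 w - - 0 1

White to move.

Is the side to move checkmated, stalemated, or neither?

checkmate

White to move; white king on a8.
In check: yes, from the black bishop on c6.
King squares — a7: attacked by Rc7; b7: attacked by Rb3; b8: attacked by Rb3.
Legal moves for White: none.
In check with no legal moves → checkmate.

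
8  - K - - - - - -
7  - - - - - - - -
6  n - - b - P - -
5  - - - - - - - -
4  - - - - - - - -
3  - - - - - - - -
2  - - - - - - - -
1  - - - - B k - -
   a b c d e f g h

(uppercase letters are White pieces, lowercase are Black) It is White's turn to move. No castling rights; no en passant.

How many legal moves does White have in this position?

White to move; king on b8.
In check: yes, from the black knight on a6 and the black bishop on d6.
Legal moves: Kc8, Ka8, Kb7, Ka7.
Count: 4.

4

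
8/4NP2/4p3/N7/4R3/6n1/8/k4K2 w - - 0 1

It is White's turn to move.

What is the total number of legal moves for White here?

White to move; king on f1.
In check: yes, from the black knight on g3.
Legal moves: Kg2, Kf2, Kg1, Ke1.
Count: 4.

4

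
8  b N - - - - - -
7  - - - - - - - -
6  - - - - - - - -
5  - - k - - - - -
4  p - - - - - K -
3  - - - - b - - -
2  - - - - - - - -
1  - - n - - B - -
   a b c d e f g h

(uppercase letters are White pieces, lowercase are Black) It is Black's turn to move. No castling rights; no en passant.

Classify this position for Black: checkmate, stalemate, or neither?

Black to move; black king on c5.
In check: no.
Legal moves for Black include: Bb7, Bc6, Bd5, Be4, Bf3+, Bg2, Bh1, Kd6, Kb6, Kd5, Kd4, Kb4, Bh6, Bg5, Bf4, Bd4, Bf2, Bd2, ... (list truncated; more exist).
Black has legal moves and is not in check → neither.

neither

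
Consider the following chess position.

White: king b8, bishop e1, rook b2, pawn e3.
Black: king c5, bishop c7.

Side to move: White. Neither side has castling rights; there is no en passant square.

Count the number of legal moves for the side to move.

White to move; king on b8.
In check: yes, from the black bishop on c7.
Legal moves: Kc8, Ka8, Kxc7, Kb7, Ka7.
Count: 5.

5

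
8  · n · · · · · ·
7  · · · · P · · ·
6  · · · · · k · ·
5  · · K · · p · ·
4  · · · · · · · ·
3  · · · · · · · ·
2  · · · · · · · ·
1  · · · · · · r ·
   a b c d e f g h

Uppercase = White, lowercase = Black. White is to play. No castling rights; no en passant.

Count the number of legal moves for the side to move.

White to move; king on c5.
In check: no.
Legal moves: Kd6, Kb6, Kd5, Kb5, Kd4, Kc4, Kb4, e8=Q, e8=R, e8=B, e8=N+.
Count: 11.

11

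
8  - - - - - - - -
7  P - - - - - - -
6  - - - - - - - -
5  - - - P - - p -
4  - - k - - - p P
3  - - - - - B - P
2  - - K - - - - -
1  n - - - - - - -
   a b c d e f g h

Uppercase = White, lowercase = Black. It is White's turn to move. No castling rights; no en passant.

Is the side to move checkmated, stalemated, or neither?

neither

White to move; white king on c2.
In check: yes, from the black knight on a1.
Legal moves for White: Kd2, Kb2, Kd1, Kc1, Kb1.
White is in check but has 5 legal moves → neither.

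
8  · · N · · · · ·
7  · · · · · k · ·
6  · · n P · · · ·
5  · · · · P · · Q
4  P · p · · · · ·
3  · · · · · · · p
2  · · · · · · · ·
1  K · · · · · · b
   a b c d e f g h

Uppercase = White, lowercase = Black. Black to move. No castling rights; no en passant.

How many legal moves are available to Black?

4

Black to move; king on f7.
In check: yes, from the white queen on h5.
Legal moves: Kg8, Kf8, Kg7, Ke6.
Count: 4.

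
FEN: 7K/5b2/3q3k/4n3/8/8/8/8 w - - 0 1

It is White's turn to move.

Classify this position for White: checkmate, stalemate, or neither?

stalemate

White to move; white king on h8.
In check: no.
King squares — g7: attacked by Kh6; h7: attacked by Kh6; g8: attacked by Bf7.
Legal moves for White: none.
Not in check and no legal moves → stalemate.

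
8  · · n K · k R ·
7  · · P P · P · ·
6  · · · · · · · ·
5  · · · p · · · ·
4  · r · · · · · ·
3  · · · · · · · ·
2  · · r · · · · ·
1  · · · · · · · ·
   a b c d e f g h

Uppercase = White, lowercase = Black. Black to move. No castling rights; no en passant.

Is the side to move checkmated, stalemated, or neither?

Black to move; black king on f8.
In check: yes, from the white rook on g8.
King squares — e7: attacked by Kd8; f7: available; g7: attacked by Rg8; e8: attacked by Pd7; g8: attacked by Pf7.
Legal moves for Black: Kxf7.
Black is in check but has 1 legal move → neither.

neither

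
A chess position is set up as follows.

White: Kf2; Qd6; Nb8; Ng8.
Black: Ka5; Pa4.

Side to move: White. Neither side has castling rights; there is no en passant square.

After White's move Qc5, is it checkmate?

yes

After Qc5: black king on a5; in check: yes, from the white queen on c5.
King squares — a4: own pawn; b4: attacked by Qc5; b5: attacked by Qc5; a6: attacked by Nb8; b6: attacked by Qc5.
Black has no legal moves → checkmate.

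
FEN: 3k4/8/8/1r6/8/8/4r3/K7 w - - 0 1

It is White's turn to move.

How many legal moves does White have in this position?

0

White to move; king on a1.
In check: no.
Legal moves: none.
Count: 0.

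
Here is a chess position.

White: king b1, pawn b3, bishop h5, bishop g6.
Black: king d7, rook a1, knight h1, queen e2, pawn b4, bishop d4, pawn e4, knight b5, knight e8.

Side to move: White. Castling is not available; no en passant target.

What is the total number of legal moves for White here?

0

White to move; king on b1.
In check: yes, from the black rook on a1.
Legal moves: none.
Count: 0.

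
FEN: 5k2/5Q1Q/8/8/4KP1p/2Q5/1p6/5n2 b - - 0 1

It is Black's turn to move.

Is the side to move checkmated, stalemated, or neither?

Black to move; black king on f8.
In check: yes, from the white queen on f7.
King squares — e7: attacked by Qf7; f7: attacked by Qh7; g7: attacked by Qc3; e8: attacked by Qf7; g8: attacked by Qf7.
Legal moves for Black: none.
In check with no legal moves → checkmate.

checkmate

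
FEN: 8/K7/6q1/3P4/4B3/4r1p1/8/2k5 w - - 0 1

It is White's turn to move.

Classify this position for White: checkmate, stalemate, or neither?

neither

White to move; white king on a7.
In check: no.
Legal moves for White: Kb8, Ka8, Kb7, Bxg6, Bf5, Bf3, Bd3, Bg2, Bc2, Bh1, Bb1, d6.
White has 12 legal moves and is not in check → neither.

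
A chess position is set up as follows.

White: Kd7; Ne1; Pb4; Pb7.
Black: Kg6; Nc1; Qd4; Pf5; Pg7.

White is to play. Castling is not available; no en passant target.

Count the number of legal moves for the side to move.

White to move; king on d7.
In check: yes, from the black queen on d4.
Legal moves: Ke8, Kc8, Ke7, Kc7, Ke6, Kc6.
Count: 6.

6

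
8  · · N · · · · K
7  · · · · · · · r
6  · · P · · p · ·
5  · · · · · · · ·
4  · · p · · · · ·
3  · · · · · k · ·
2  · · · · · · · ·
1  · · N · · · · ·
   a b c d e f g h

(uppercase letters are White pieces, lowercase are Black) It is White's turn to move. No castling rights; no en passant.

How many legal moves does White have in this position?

White to move; king on h8.
In check: yes, from the black rook on h7.
Legal moves: Kg8, Kxh7.
Count: 2.

2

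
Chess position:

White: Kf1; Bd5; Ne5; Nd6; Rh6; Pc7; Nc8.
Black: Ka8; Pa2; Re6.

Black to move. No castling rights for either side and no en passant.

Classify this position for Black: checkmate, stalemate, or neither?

Black to move; black king on a8.
In check: yes, from the white bishop on d5.
King squares — a7: attacked by Nc8; b7: attacked by Bd5; b8: attacked by Pc7.
Legal moves for Black: none.
In check with no legal moves → checkmate.

checkmate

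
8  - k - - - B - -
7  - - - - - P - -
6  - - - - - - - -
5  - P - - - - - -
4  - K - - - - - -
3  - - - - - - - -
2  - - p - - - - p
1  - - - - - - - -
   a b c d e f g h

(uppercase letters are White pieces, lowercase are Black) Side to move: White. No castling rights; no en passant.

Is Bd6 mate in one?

After Bd6: black king on b8; in check: yes, from the white bishop on d6.
Black has 4 legal replies: Kc8, Ka8, Kb7, Ka7.
In check but a legal move exists → not checkmate.

no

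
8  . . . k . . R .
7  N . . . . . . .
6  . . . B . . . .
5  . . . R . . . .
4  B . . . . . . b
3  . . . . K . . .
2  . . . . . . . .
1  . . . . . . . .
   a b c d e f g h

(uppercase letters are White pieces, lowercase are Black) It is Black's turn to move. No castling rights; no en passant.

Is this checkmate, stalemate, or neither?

checkmate

Black to move; black king on d8.
In check: yes, from the white rook on g8.
King squares — c7: attacked by Bd6; d7: attacked by Ba4; e7: attacked by Bd6; c8: attacked by Na7; e8: attacked by Ba4.
Legal moves for Black: none.
In check with no legal moves → checkmate.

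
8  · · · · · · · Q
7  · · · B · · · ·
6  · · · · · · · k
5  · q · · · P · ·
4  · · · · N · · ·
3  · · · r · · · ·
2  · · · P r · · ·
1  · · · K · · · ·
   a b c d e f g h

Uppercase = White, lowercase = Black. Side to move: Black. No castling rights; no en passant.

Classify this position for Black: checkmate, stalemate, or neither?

Black to move; black king on h6.
In check: yes, from the white queen on h8.
King squares — g5: attacked by Ne4; h5: attacked by Qh8; g6: attacked by Pf5; g7: attacked by Qh8; h7: attacked by Qh8.
Legal moves for Black: none.
In check with no legal moves → checkmate.

checkmate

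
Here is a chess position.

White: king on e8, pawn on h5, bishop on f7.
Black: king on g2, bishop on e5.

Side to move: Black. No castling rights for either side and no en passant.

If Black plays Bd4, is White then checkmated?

After Bd4: white king on e8; in check: no.
White is not in check, so this cannot be checkmate.

no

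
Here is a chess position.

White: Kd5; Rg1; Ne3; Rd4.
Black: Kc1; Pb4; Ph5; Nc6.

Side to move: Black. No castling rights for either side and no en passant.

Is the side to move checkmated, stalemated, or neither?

neither

Black to move; black king on c1.
In check: yes, from the white rook on g1.
King squares — b1: attacked by Rg1; d1: attacked by Rg1; b2: available; c2: attacked by Ne3; d2: attacked by Rd4.
Legal moves for Black: Kb2.
Black is in check but has 1 legal move → neither.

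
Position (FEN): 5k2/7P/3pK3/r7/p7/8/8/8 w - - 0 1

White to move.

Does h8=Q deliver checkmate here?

After h8=Q: black king on f8; in check: yes, from the white queen on h8.
King squares — e7: attacked by Ke6; f7: attacked by Ke6; g7: attacked by Qh8; e8: attacked by Qh8; g8: attacked by Qh8.
Black has no legal moves → checkmate.

yes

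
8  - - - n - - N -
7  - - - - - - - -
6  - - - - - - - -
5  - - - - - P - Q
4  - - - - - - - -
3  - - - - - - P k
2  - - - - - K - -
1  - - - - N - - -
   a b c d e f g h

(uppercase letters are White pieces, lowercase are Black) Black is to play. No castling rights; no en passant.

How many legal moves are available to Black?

Black to move; king on h3.
In check: yes, from the white queen on h5.
Legal moves: none.
Count: 0.

0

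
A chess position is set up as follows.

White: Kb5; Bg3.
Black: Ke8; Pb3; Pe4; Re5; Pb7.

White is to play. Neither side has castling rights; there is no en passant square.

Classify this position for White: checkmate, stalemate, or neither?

White to move; white king on b5.
In check: yes, from the black rook on e5.
Legal moves for White: Kb6, Kc4, Kb4, Ka4, Bxe5.
White is in check but has 5 legal moves → neither.

neither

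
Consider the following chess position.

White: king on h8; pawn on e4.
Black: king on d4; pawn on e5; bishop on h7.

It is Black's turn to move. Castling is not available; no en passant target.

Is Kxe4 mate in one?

no

After Kxe4: white king on h8; in check: no.
White is not in check, so this cannot be checkmate.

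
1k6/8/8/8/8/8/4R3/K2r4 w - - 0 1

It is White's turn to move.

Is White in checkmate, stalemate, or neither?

neither

White to move; white king on a1.
In check: yes, from the black rook on d1.
Legal moves for White: Kb2, Ka2.
White is in check but has 2 legal moves → neither.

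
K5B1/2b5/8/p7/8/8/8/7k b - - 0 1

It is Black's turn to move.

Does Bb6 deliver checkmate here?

After Bb6: white king on a8; in check: no.
White is not in check, so this cannot be checkmate.

no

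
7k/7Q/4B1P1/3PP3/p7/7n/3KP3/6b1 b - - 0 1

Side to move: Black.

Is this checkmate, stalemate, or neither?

checkmate

Black to move; black king on h8.
In check: yes, from the white queen on h7.
King squares — g7: attacked by Qh7; h7: attacked by Pg6; g8: attacked by Be6.
Legal moves for Black: none.
In check with no legal moves → checkmate.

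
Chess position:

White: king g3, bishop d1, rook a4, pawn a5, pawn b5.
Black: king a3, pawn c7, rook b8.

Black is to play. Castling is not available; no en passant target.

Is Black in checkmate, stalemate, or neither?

Black to move; black king on a3.
In check: yes, from the white rook on a4.
Legal moves for Black: Kb2.
Black is in check but has 1 legal move → neither.

neither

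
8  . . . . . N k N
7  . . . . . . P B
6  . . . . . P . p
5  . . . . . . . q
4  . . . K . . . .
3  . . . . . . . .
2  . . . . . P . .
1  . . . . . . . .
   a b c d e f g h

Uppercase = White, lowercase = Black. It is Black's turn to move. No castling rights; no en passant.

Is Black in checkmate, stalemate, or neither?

checkmate

Black to move; black king on g8.
In check: yes, from the white bishop on h7.
King squares — f7: attacked by Nh8; g7: attacked by Pf6; h7: attacked by Nf8; f8: attacked by Pg7; h8: attacked by Pg7.
Legal moves for Black: none.
In check with no legal moves → checkmate.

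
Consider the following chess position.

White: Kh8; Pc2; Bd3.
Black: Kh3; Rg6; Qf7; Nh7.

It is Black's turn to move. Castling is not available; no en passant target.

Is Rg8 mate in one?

After Rg8: white king on h8; in check: yes, from the black rook on g8.
King squares — g7: attacked by Qf7; h7: attacked by Qf7; g8: attacked by Qf7.
White has no legal moves → checkmate.

yes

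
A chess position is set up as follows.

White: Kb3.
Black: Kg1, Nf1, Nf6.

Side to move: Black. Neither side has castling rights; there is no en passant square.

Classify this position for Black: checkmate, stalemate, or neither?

neither

Black to move; black king on g1.
In check: no.
Legal moves for Black: Ng8, Ne8, Nh7, Nd7, Nh5, Nd5, Ng4, Ne4, Kh2, Kg2, Kf2, Kh1, Ng3, Ne3, Nh2, Nd2+.
Black has 16 legal moves and is not in check → neither.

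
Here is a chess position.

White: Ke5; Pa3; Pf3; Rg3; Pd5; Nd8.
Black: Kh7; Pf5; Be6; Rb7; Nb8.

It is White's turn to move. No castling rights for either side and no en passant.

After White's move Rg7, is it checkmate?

no

After Rg7: black king on h7; in check: yes, from the white rook on g7.
Black has 4 legal replies: Kh8, Kxg7, Kh6, Rxg7.
In check but a legal move exists → not checkmate.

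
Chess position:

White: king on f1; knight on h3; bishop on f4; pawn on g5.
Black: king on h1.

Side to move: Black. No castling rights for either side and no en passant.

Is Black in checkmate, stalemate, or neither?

stalemate

Black to move; black king on h1.
In check: no.
King squares — g1: attacked by Kf1; g2: attacked by Kf1; h2: attacked by Bf4.
Legal moves for Black: none.
Not in check and no legal moves → stalemate.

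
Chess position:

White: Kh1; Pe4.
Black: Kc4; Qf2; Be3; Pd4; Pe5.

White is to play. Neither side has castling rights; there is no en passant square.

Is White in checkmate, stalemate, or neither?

stalemate

White to move; white king on h1.
In check: no.
King squares — g1: attacked by Qf2; g2: attacked by Qf2; h2: attacked by Qf2.
Legal moves for White: none.
Not in check and no legal moves → stalemate.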